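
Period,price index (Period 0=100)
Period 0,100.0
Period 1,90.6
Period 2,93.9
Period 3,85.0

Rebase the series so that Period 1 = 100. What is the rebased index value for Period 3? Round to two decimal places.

Rebased(Period 3) = 85.0 / 90.6 × 100 = 93.8190

93.82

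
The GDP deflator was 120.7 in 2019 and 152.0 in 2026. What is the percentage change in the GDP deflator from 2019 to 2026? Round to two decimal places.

25.93%

Change = (152.0 − 120.7) / 120.7 × 100
       = 31.3 / 120.7 × 100 = 25.9321%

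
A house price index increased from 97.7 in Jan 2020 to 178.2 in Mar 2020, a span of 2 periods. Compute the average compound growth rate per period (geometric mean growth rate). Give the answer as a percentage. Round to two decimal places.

35.05%

Growth factor = (178.2/97.7)^(1/2) = (1.823951)^(1/2) = 1.350537
Growth rate = 1.350537 − 1 = 0.350537 = 35.0537%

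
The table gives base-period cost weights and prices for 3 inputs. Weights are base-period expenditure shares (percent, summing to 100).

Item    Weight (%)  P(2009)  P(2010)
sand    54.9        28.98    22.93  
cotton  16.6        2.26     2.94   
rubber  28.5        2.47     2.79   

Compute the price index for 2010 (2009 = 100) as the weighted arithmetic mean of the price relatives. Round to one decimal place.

97.2

sand: 54.9 × (22.93/28.98) = 54.9 × 0.791235 = 43.4388
cotton: 16.6 × (2.94/2.26) = 16.6 × 1.300885 = 21.5947
rubber: 28.5 × (2.79/2.47) = 28.5 × 1.129555 = 32.1923
Index = Σ wᵢ·(p₁ᵢ/p₀ᵢ) = 43.4388 + 21.5947 + 32.1923 = 97.2258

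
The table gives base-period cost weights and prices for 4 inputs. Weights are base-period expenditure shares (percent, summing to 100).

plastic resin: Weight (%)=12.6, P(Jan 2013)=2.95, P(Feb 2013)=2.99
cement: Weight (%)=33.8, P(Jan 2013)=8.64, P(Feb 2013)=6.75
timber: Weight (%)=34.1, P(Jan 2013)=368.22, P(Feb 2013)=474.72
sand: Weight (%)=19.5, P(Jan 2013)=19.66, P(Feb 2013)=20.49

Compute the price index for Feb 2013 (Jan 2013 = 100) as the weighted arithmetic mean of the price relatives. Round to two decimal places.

103.46

plastic resin: 12.6 × (2.99/2.95) = 12.6 × 1.013559 = 12.7708
cement: 33.8 × (6.75/8.64) = 33.8 × 0.781250 = 26.4062
timber: 34.1 × (474.72/368.22) = 34.1 × 1.289229 = 43.9627
sand: 19.5 × (20.49/19.66) = 19.5 × 1.042218 = 20.3232
Index = Σ wᵢ·(p₁ᵢ/p₀ᵢ) = 12.7708 + 26.4062 + 43.9627 + 20.3232 = 103.4631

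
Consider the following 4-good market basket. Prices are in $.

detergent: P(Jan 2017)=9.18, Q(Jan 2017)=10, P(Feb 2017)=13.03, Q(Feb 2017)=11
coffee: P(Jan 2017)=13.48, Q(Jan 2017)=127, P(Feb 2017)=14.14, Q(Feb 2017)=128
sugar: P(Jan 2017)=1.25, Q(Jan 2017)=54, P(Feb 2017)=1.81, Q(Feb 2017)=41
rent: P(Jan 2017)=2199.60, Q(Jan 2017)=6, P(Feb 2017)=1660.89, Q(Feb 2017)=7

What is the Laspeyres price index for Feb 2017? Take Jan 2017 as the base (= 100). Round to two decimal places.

Laspeyres price index uses base-period quantities as weights.
ΣP(Feb 2017)·Q(Jan 2017) = 13.03×10 + 14.14×127 + 1.81×54 + 1660.89×6 = 130.3 + 1795.78 + 97.74 + 9965.34 = 11989.16
ΣP(Jan 2017)·Q(Jan 2017) = 9.18×10 + 13.48×127 + 1.25×54 + 2199.60×6 = 91.8 + 1711.96 + 67.5 + 13197.6 = 15068.86
Index = 11989.16 / 15068.86 × 100 = 79.5625

79.56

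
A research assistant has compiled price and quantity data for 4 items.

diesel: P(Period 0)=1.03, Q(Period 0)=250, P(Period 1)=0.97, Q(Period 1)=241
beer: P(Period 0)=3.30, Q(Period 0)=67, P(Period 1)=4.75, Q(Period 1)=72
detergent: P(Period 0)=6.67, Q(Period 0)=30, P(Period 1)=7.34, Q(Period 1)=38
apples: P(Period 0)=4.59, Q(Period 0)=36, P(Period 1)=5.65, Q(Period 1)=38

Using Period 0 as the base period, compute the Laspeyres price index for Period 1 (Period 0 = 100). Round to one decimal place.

Laspeyres price index uses base-period quantities as weights.
ΣP(Period 1)·Q(Period 0) = 0.97×250 + 4.75×67 + 7.34×30 + 5.65×36 = 242.5 + 318.25 + 220.2 + 203.4 = 984.35
ΣP(Period 0)·Q(Period 0) = 1.03×250 + 3.30×67 + 6.67×30 + 4.59×36 = 257.5 + 221.1 + 200.1 + 165.24 = 843.94
Index = 984.35 / 843.94 × 100 = 116.6374

116.6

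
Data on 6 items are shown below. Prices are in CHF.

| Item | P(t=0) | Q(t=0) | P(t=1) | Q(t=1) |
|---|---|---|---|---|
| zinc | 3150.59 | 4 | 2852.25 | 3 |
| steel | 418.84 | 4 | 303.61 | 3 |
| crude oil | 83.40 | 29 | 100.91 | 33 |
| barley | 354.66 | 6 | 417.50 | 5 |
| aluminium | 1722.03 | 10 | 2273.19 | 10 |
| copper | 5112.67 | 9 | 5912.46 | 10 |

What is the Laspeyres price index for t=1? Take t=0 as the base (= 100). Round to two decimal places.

Laspeyres price index uses base-period quantities as weights.
ΣP(t=1)·Q(t=0) = 2852.25×4 + 303.61×4 + 100.91×29 + 417.50×6 + 2273.19×10 + 5912.46×9 = 11409 + 1214.44 + 2926.39 + 2505 + 22731.9 + 53212.14 = 93998.87
ΣP(t=0)·Q(t=0) = 3150.59×4 + 418.84×4 + 83.40×29 + 354.66×6 + 1722.03×10 + 5112.67×9 = 12602.36 + 1675.36 + 2418.6 + 2127.96 + 17220.3 + 46014.03 = 82058.61
Index = 93998.87 / 82058.61 × 100 = 114.5509

114.55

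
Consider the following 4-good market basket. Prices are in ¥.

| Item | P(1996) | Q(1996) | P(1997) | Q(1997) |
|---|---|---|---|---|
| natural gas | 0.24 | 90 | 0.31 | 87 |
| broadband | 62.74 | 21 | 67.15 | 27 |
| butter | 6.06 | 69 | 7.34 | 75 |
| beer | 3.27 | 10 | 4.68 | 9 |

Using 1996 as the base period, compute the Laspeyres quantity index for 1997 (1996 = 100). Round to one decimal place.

Laspeyres quantity index uses base-period prices as weights.
ΣP(1996)·Q(1997) = 0.24×87 + 62.74×27 + 6.06×75 + 3.27×9 = 20.88 + 1693.98 + 454.5 + 29.43 = 2198.79
ΣP(1996)·Q(1996) = 0.24×90 + 62.74×21 + 6.06×69 + 3.27×10 = 21.6 + 1317.54 + 418.14 + 32.7 = 1789.98
Index = 2198.79 / 1789.98 × 100 = 122.8388

122.8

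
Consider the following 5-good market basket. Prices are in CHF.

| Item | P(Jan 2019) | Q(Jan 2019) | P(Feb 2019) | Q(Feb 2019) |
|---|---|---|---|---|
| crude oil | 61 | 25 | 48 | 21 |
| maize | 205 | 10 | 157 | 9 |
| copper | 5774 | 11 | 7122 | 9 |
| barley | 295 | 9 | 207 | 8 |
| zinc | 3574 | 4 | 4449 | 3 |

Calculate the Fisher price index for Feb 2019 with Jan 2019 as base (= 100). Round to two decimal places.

119.74

Laspeyres component (base-period weights):
ΣP(Feb 2019)Q(Jan 2019) = 48×25 + 157×10 + 7122×11 + 207×9 + 4449×4 = 1200 + 1570 + 78342 + 1863 + 17796 = 100771
ΣP(Jan 2019)Q(Jan 2019) = 61×25 + 205×10 + 5774×11 + 295×9 + 3574×4 = 1525 + 2050 + 63514 + 2655 + 14296 = 84040
L = 100771 / 84040 × 100 = 119.9084
Paasche component (current-period weights):
ΣP(Feb 2019)Q(Feb 2019) = 48×21 + 157×9 + 7122×9 + 207×8 + 4449×3 = 1008 + 1413 + 64098 + 1656 + 13347 = 81522
ΣP(Jan 2019)Q(Feb 2019) = 61×21 + 205×9 + 5774×9 + 295×8 + 3574×3 = 1281 + 1845 + 51966 + 2360 + 10722 = 68174
P = 81522 / 68174 × 100 = 119.5793
Fisher = √(L × P) = √(119.9084 × 119.5793) = 119.7437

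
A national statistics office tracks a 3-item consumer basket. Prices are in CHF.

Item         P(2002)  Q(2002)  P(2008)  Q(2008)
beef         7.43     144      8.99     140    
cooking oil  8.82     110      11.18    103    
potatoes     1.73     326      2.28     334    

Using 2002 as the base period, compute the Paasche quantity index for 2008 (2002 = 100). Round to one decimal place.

97.1

Paasche quantity index uses current-period prices as weights.
ΣP(2008)·Q(2008) = 8.99×140 + 11.18×103 + 2.28×334 = 1258.6 + 1151.54 + 761.52 = 3171.66
ΣP(2008)·Q(2002) = 8.99×144 + 11.18×110 + 2.28×326 = 1294.56 + 1229.8 + 743.28 = 3267.64
Index = 3171.66 / 3267.64 × 100 = 97.0627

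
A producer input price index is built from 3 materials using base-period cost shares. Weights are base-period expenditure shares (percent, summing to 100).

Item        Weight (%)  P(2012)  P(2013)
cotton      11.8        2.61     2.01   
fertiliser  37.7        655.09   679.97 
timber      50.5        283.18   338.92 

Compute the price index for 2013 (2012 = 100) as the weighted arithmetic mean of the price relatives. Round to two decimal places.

108.66

cotton: 11.8 × (2.01/2.61) = 11.8 × 0.770115 = 9.0874
fertiliser: 37.7 × (679.97/655.09) = 37.7 × 1.037980 = 39.1318
timber: 50.5 × (338.92/283.18) = 50.5 × 1.196836 = 60.4402
Index = Σ wᵢ·(p₁ᵢ/p₀ᵢ) = 9.0874 + 39.1318 + 60.4402 = 108.6594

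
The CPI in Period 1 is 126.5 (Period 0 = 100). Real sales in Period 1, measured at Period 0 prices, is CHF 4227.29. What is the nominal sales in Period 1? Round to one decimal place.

Nominal = Real × (Index/100) = 4227.29 × (126.5/100)
        = 4227.29 × 1.265 = 5347.5218

5347.5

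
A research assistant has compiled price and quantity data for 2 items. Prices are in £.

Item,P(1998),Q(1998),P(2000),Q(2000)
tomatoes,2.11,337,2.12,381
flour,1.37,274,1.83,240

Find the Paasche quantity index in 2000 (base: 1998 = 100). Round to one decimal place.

Paasche quantity index uses current-period prices as weights.
ΣP(2000)·Q(2000) = 2.12×381 + 1.83×240 = 807.72 + 439.2 = 1246.92
ΣP(2000)·Q(1998) = 2.12×337 + 1.83×274 = 714.44 + 501.42 = 1215.86
Index = 1246.92 / 1215.86 × 100 = 102.5546

102.6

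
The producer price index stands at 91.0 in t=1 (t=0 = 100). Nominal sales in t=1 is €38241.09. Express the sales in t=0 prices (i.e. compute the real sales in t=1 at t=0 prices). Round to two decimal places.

Real = Nominal ÷ (Index/100) = 38241.09 ÷ (91.0/100)
     = 38241.09 ÷ 0.910 = 42023.1758

42023.18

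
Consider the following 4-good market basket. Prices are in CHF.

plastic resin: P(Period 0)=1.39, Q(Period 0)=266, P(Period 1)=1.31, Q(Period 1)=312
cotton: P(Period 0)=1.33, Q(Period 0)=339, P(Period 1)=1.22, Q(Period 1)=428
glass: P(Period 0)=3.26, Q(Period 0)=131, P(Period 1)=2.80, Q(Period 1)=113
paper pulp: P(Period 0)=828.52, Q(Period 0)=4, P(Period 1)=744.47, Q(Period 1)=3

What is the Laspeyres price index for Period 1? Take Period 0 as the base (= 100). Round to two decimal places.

90.03

Laspeyres price index uses base-period quantities as weights.
ΣP(Period 1)·Q(Period 0) = 1.31×266 + 1.22×339 + 2.80×131 + 744.47×4 = 348.46 + 413.58 + 366.8 + 2977.88 = 4106.72
ΣP(Period 0)·Q(Period 0) = 1.39×266 + 1.33×339 + 3.26×131 + 828.52×4 = 369.74 + 450.87 + 427.06 + 3314.08 = 4561.75
Index = 4106.72 / 4561.75 × 100 = 90.0251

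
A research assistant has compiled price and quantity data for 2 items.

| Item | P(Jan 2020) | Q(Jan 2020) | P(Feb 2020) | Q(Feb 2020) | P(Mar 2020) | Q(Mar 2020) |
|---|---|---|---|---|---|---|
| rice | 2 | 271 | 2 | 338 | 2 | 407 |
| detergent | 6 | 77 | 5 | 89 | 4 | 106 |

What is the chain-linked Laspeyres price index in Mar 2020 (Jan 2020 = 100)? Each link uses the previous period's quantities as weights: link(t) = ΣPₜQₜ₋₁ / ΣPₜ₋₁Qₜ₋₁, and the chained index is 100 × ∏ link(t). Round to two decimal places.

Link Jan 2020→Feb 2020:
ΣP(Feb 2020)Q(Jan 2020) = 2×271 + 5×77 = 542 + 385 = 927
ΣP(Jan 2020)Q(Jan 2020) = 2×271 + 6×77 = 542 + 462 = 1004
link = 927/1004 = 0.923307
Link Feb 2020→Mar 2020:
ΣP(Mar 2020)Q(Feb 2020) = 2×338 + 4×89 = 676 + 356 = 1032
ΣP(Feb 2020)Q(Feb 2020) = 2×338 + 5×89 = 676 + 445 = 1121
link = 1032/1121 = 0.920607
Chained index = 100 × 0.923307 × 0.920607 = 85.0002

85.00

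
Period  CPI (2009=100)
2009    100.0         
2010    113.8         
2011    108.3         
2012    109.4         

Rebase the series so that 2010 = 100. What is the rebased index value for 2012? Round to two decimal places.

Rebased(2012) = 109.4 / 113.8 × 100 = 96.1336

96.13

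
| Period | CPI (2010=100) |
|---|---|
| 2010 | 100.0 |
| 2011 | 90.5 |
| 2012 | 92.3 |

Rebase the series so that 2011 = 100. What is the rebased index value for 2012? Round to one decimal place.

Rebased(2012) = 92.3 / 90.5 × 100 = 101.9890

102.0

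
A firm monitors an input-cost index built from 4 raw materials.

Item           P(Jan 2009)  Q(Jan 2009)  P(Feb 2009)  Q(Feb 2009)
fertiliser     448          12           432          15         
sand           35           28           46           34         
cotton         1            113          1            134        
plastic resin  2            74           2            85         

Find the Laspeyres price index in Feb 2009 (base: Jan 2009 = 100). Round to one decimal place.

Laspeyres price index uses base-period quantities as weights.
ΣP(Feb 2009)·Q(Jan 2009) = 432×12 + 46×28 + 1×113 + 2×74 = 5184 + 1288 + 113 + 148 = 6733
ΣP(Jan 2009)·Q(Jan 2009) = 448×12 + 35×28 + 1×113 + 2×74 = 5376 + 980 + 113 + 148 = 6617
Index = 6733 / 6617 × 100 = 101.7531

101.8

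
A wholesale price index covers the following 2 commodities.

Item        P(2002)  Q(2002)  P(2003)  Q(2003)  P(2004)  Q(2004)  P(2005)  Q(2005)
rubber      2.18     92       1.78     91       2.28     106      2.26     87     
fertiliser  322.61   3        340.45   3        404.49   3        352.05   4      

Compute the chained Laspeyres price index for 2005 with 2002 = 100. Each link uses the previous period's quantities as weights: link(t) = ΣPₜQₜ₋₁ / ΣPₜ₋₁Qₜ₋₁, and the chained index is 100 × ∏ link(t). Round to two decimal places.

Link 2002→2003:
ΣP(2003)Q(2002) = 1.78×92 + 340.45×3 = 163.76 + 1021.35 = 1185.11
ΣP(2002)Q(2002) = 2.18×92 + 322.61×3 = 200.56 + 967.83 = 1168.39
link = 1185.11/1168.39 = 1.014310
Link 2003→2004:
ΣP(2004)Q(2003) = 2.28×91 + 404.49×3 = 207.48 + 1213.47 = 1420.95
ΣP(2003)Q(2003) = 1.78×91 + 340.45×3 = 161.98 + 1021.35 = 1183.33
link = 1420.95/1183.33 = 1.200806
Link 2004→2005:
ΣP(2005)Q(2004) = 2.26×106 + 352.05×3 = 239.56 + 1056.15 = 1295.71
ΣP(2004)Q(2004) = 2.28×106 + 404.49×3 = 241.68 + 1213.47 = 1455.15
link = 1295.71/1455.15 = 0.890431
Chained index = 100 × 1.014310 × 1.200806 × 0.890431 = 108.4536

108.45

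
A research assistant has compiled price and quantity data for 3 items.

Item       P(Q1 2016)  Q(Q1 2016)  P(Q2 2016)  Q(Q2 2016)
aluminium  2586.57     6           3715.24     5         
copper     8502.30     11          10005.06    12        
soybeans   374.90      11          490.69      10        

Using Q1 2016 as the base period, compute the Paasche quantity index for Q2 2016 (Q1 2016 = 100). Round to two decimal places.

Paasche quantity index uses current-period prices as weights.
ΣP(Q2 2016)·Q(Q2 2016) = 3715.24×5 + 10005.06×12 + 490.69×10 = 18576.2 + 120060.72 + 4906.9 = 143543.82
ΣP(Q2 2016)·Q(Q1 2016) = 3715.24×6 + 10005.06×11 + 490.69×11 = 22291.44 + 110055.66 + 5397.59 = 137744.69
Index = 143543.82 / 137744.69 × 100 = 104.2101

104.21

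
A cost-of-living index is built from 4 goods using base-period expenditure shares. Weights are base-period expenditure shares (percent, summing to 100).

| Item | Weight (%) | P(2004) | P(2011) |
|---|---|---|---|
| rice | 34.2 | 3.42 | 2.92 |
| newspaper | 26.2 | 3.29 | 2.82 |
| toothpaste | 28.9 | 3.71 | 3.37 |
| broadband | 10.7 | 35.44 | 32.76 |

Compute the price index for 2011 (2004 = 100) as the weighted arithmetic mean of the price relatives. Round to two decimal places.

rice: 34.2 × (2.92/3.42) = 34.2 × 0.853801 = 29.2000
newspaper: 26.2 × (2.82/3.29) = 26.2 × 0.857143 = 22.4571
toothpaste: 28.9 × (3.37/3.71) = 28.9 × 0.908356 = 26.2515
broadband: 10.7 × (32.76/35.44) = 10.7 × 0.924379 = 9.8909
Index = Σ wᵢ·(p₁ᵢ/p₀ᵢ) = 29.2000 + 22.4571 + 26.2515 + 9.8909 = 87.7995

87.80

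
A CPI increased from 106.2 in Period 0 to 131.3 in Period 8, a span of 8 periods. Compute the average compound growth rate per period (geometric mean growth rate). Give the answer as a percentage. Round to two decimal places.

2.69%

Growth factor = (131.3/106.2)^(1/8) = (1.236347)^(1/8) = 1.026875
Growth rate = 1.026875 − 1 = 0.026875 = 2.6875%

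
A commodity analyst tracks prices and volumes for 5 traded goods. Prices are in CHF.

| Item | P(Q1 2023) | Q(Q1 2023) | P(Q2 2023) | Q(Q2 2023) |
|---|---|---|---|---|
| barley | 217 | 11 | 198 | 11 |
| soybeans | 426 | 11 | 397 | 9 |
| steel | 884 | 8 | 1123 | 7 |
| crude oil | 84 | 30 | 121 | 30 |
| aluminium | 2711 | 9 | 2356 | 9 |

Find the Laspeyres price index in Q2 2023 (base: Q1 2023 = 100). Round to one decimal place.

Laspeyres price index uses base-period quantities as weights.
ΣP(Q2 2023)·Q(Q1 2023) = 198×11 + 397×11 + 1123×8 + 121×30 + 2356×9 = 2178 + 4367 + 8984 + 3630 + 21204 = 40363
ΣP(Q1 2023)·Q(Q1 2023) = 217×11 + 426×11 + 884×8 + 84×30 + 2711×9 = 2387 + 4686 + 7072 + 2520 + 24399 = 41064
Index = 40363 / 41064 × 100 = 98.2929

98.3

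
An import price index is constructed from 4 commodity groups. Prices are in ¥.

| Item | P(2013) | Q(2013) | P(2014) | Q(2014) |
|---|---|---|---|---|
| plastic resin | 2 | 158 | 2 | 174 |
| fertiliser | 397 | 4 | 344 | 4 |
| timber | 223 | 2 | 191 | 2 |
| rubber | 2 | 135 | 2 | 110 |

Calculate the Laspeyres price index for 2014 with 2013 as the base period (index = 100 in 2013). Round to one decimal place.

Laspeyres price index uses base-period quantities as weights.
ΣP(2014)·Q(2013) = 2×158 + 344×4 + 191×2 + 2×135 = 316 + 1376 + 382 + 270 = 2344
ΣP(2013)·Q(2013) = 2×158 + 397×4 + 223×2 + 2×135 = 316 + 1588 + 446 + 270 = 2620
Index = 2344 / 2620 × 100 = 89.4656

89.5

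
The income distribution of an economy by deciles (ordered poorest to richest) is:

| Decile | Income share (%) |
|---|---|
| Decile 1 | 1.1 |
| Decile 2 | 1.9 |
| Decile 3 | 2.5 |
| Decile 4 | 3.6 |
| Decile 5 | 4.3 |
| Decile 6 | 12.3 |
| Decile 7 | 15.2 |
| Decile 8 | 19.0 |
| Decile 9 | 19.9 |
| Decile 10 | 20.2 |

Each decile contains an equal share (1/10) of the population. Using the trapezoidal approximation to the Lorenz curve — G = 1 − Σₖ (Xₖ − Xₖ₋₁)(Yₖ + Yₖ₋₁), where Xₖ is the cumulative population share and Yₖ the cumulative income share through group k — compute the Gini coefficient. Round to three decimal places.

Cumulative income shares Yₖ: 0.0110, 0.0300, 0.0550, 0.0910, 0.1340, 0.2570, 0.4090, 0.5990, 0.7980, 1.0000
Σ (Xₖ−Xₖ₋₁)(Yₖ+Yₖ₋₁) = (1/10)(0.0110+0.0000) + (1/10)(0.0300+0.0110) + (1/10)(0.0550+0.0300) + (1/10)(0.0910+0.0550) + (1/10)(0.1340+0.0910) + (1/10)(0.2570+0.1340) + (1/10)(0.4090+0.2570) + (1/10)(0.5990+0.4090) + (1/10)(0.7980+0.5990) + (1/10)(1.0000+0.7980)
  = 0.0011 + 0.0041 + 0.0085 + 0.0146 + 0.0225 + 0.0391 + 0.0666 + 0.1008 + 0.1397 + 0.1798 = 0.5768
G = 1 − 0.5768 = 0.4232

0.423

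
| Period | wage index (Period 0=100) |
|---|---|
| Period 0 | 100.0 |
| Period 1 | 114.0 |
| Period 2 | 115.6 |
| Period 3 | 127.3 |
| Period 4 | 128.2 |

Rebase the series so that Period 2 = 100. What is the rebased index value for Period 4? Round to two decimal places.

Rebased(Period 4) = 128.2 / 115.6 × 100 = 110.8997

110.90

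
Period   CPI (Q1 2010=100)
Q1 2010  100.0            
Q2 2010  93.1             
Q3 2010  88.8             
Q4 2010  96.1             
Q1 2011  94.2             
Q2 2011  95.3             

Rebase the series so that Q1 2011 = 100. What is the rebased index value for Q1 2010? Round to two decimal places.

Rebased(Q1 2010) = 100.0 / 94.2 × 100 = 106.1571

106.16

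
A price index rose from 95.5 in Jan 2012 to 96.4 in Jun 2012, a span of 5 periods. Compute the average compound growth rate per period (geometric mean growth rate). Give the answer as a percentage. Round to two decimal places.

Growth factor = (96.4/95.5)^(1/5) = (1.009424)^(1/5) = 1.001878
Growth rate = 1.001878 − 1 = 0.001878 = 0.1878%

0.19%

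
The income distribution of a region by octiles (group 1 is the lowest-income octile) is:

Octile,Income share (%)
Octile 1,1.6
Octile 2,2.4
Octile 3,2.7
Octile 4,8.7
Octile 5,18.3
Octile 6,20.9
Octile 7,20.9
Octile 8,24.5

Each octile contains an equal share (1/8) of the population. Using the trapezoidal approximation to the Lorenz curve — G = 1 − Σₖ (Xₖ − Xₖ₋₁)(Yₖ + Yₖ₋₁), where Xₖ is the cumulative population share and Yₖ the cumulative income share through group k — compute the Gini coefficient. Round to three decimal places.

0.396

Cumulative income shares Yₖ: 0.0160, 0.0400, 0.0670, 0.1540, 0.3370, 0.5460, 0.7550, 1.0000
Σ (Xₖ−Xₖ₋₁)(Yₖ+Yₖ₋₁) = (1/8)(0.0160+0.0000) + (1/8)(0.0400+0.0160) + (1/8)(0.0670+0.0400) + (1/8)(0.1540+0.0670) + (1/8)(0.3370+0.1540) + (1/8)(0.5460+0.3370) + (1/8)(0.7550+0.5460) + (1/8)(1.0000+0.7550)
  = 0.0020 + 0.0070 + 0.0134 + 0.0276 + 0.0614 + 0.1104 + 0.1626 + 0.2194 = 0.6037
G = 1 − 0.6037 = 0.3963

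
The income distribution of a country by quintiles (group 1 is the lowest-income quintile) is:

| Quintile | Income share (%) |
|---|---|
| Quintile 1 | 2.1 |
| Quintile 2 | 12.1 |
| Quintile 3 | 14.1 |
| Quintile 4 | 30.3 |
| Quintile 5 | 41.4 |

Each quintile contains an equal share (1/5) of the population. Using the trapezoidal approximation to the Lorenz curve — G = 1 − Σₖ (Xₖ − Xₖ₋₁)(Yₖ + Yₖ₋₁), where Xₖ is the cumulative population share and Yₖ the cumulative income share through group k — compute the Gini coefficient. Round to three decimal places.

0.387

Cumulative income shares Yₖ: 0.0210, 0.1420, 0.2830, 0.5860, 1.0000
Σ (Xₖ−Xₖ₋₁)(Yₖ+Yₖ₋₁) = (1/5)(0.0210+0.0000) + (1/5)(0.1420+0.0210) + (1/5)(0.2830+0.1420) + (1/5)(0.5860+0.2830) + (1/5)(1.0000+0.5860)
  = 0.0042 + 0.0326 + 0.0850 + 0.1738 + 0.3172 = 0.6128
G = 1 − 0.6128 = 0.3872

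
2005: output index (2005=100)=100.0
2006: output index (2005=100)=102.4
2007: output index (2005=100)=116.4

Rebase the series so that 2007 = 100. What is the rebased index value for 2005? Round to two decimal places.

Rebased(2005) = 100.0 / 116.4 × 100 = 85.9107

85.91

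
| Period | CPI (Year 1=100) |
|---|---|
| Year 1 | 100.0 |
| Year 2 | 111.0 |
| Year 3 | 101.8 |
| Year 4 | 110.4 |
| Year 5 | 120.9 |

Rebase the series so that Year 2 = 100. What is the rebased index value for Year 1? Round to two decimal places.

Rebased(Year 1) = 100.0 / 111.0 × 100 = 90.0901

90.09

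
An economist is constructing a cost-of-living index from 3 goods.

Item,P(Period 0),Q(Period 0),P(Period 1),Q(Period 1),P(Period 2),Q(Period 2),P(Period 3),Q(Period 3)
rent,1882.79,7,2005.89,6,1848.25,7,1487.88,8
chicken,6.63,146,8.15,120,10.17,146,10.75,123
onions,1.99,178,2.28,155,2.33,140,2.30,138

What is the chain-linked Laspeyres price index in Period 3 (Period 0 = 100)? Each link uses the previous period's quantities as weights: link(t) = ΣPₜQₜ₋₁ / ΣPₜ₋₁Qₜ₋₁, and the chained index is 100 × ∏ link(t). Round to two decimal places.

Link Period 0→Period 1:
ΣP(Period 1)Q(Period 0) = 2005.89×7 + 8.15×146 + 2.28×178 = 14041.23 + 1189.9 + 405.84 = 15636.97
ΣP(Period 0)Q(Period 0) = 1882.79×7 + 6.63×146 + 1.99×178 = 13179.53 + 967.98 + 354.22 = 14501.73
link = 15636.97/14501.73 = 1.078283
Link Period 1→Period 2:
ΣP(Period 2)Q(Period 1) = 1848.25×6 + 10.17×120 + 2.33×155 = 11089.5 + 1220.4 + 361.15 = 12671.05
ΣP(Period 1)Q(Period 1) = 2005.89×6 + 8.15×120 + 2.28×155 = 12035.34 + 978 + 353.4 = 13366.74
link = 12671.05/13366.74 = 0.947954
Link Period 2→Period 3:
ΣP(Period 3)Q(Period 2) = 1487.88×7 + 10.75×146 + 2.30×140 = 10415.16 + 1569.5 + 322 = 12306.66
ΣP(Period 2)Q(Period 2) = 1848.25×7 + 10.17×146 + 2.33×140 = 12937.75 + 1484.82 + 326.2 = 14748.77
link = 12306.66/14748.77 = 0.834419
Chained index = 100 × 1.078283 × 0.947954 × 0.834419 = 85.2912

85.29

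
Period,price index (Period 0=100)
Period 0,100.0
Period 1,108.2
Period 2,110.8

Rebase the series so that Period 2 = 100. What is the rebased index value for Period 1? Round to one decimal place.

97.7

Rebased(Period 1) = 108.2 / 110.8 × 100 = 97.6534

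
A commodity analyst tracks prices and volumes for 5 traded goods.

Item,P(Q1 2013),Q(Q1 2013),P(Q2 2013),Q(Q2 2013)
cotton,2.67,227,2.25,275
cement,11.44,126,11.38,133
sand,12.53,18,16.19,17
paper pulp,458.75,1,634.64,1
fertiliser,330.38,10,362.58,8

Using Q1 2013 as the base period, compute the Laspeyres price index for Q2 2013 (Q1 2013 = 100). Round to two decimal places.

Laspeyres price index uses base-period quantities as weights.
ΣP(Q2 2013)·Q(Q1 2013) = 2.25×227 + 11.38×126 + 16.19×18 + 634.64×1 + 362.58×10 = 510.75 + 1433.88 + 291.42 + 634.64 + 3625.8 = 6496.49
ΣP(Q1 2013)·Q(Q1 2013) = 2.67×227 + 11.44×126 + 12.53×18 + 458.75×1 + 330.38×10 = 606.09 + 1441.44 + 225.54 + 458.75 + 3303.8 = 6035.62
Index = 6496.49 / 6035.62 × 100 = 107.6358

107.64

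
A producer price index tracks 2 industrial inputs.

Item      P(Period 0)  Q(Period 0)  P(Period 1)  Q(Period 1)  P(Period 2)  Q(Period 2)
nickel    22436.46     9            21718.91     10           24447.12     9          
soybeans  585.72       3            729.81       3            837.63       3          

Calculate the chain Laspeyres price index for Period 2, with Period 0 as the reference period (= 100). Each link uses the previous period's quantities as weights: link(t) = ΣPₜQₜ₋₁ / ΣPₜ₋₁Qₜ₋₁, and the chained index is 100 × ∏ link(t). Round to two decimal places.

Link Period 0→Period 1:
ΣP(Period 1)Q(Period 0) = 21718.91×9 + 729.81×3 = 195470.19 + 2189.43 = 197659.62
ΣP(Period 0)Q(Period 0) = 22436.46×9 + 585.72×3 = 201928.14 + 1757.16 = 203685.3
link = 197659.62/203685.3 = 0.970417
Link Period 1→Period 2:
ΣP(Period 2)Q(Period 1) = 24447.12×10 + 837.63×3 = 244471.2 + 2512.89 = 246984.09
ΣP(Period 1)Q(Period 1) = 21718.91×10 + 729.81×3 = 217189.1 + 2189.43 = 219378.53
link = 246984.09/219378.53 = 1.125835
Chained index = 100 × 0.970417 × 1.125835 = 109.2529

109.25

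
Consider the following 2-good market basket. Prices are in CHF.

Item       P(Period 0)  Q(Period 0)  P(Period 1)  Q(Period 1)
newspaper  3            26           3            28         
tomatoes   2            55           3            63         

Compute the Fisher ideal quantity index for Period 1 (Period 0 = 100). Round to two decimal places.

112.02

Laspeyres component (base-period weights):
ΣP(Period 0)Q(Period 1) = 3×28 + 2×63 = 84 + 126 = 210
ΣP(Period 0)Q(Period 0) = 3×26 + 2×55 = 78 + 110 = 188
L = 210 / 188 × 100 = 111.7021
Paasche component (current-period weights):
ΣP(Period 1)Q(Period 1) = 3×28 + 3×63 = 84 + 189 = 273
ΣP(Period 1)Q(Period 0) = 3×26 + 3×55 = 78 + 165 = 243
P = 273 / 243 × 100 = 112.3457
Fisher = √(L × P) = √(111.7021 × 112.3457) = 112.0234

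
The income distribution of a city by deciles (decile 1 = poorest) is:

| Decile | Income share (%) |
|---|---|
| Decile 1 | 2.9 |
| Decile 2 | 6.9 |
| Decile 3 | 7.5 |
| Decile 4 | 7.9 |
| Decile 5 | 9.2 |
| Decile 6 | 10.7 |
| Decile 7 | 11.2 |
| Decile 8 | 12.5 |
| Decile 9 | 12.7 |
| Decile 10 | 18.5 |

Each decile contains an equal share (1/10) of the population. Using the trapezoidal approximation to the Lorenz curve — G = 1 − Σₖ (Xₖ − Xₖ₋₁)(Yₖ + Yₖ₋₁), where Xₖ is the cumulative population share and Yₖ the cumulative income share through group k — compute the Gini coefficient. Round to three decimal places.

Cumulative income shares Yₖ: 0.0290, 0.0980, 0.1730, 0.2520, 0.3440, 0.4510, 0.5630, 0.6880, 0.8150, 1.0000
Σ (Xₖ−Xₖ₋₁)(Yₖ+Yₖ₋₁) = (1/10)(0.0290+0.0000) + (1/10)(0.0980+0.0290) + (1/10)(0.1730+0.0980) + (1/10)(0.2520+0.1730) + (1/10)(0.3440+0.2520) + (1/10)(0.4510+0.3440) + (1/10)(0.5630+0.4510) + (1/10)(0.6880+0.5630) + (1/10)(0.8150+0.6880) + (1/10)(1.0000+0.8150)
  = 0.0029 + 0.0127 + 0.0271 + 0.0425 + 0.0596 + 0.0795 + 0.1014 + 0.1251 + 0.1503 + 0.1815 = 0.7826
G = 1 − 0.7826 = 0.2174

0.217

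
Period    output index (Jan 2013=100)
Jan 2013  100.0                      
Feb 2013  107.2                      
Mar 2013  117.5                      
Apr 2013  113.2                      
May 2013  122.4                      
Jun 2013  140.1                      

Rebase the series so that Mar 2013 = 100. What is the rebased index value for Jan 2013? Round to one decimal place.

85.1

Rebased(Jan 2013) = 100.0 / 117.5 × 100 = 85.1064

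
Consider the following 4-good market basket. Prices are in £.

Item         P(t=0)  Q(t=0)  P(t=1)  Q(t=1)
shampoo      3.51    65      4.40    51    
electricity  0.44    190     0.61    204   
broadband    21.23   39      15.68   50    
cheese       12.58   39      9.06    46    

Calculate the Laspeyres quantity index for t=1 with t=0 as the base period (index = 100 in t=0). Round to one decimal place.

Laspeyres quantity index uses base-period prices as weights.
ΣP(t=0)·Q(t=1) = 3.51×51 + 0.44×204 + 21.23×50 + 12.58×46 = 179.01 + 89.76 + 1061.5 + 578.68 = 1908.95
ΣP(t=0)·Q(t=0) = 3.51×65 + 0.44×190 + 21.23×39 + 12.58×39 = 228.15 + 83.6 + 827.97 + 490.62 = 1630.34
Index = 1908.95 / 1630.34 × 100 = 117.0891

117.1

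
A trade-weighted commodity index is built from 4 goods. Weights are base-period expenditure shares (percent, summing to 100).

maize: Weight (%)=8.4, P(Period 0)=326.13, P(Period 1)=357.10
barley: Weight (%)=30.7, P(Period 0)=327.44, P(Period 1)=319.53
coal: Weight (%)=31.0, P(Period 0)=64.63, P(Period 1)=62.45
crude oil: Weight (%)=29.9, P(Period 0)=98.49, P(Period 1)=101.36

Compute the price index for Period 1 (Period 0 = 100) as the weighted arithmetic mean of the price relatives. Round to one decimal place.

99.9

maize: 8.4 × (357.10/326.13) = 8.4 × 1.094962 = 9.1977
barley: 30.7 × (319.53/327.44) = 30.7 × 0.975843 = 29.9584
coal: 31.0 × (62.45/64.63) = 31.0 × 0.966270 = 29.9544
crude oil: 29.9 × (101.36/98.49) = 29.9 × 1.029140 = 30.7713
Index = Σ wᵢ·(p₁ᵢ/p₀ᵢ) = 9.1977 + 29.9584 + 29.9544 + 30.7713 = 99.8817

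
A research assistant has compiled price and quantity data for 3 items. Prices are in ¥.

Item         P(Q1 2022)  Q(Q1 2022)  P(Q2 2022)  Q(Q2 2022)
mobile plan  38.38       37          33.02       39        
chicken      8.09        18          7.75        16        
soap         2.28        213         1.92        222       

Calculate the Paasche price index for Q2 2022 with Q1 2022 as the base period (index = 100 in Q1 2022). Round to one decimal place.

Paasche price index uses current-period quantities as weights.
ΣP(Q2 2022)·Q(Q2 2022) = 33.02×39 + 7.75×16 + 1.92×222 = 1287.78 + 124 + 426.24 = 1838.02
ΣP(Q1 2022)·Q(Q2 2022) = 38.38×39 + 8.09×16 + 2.28×222 = 1496.82 + 129.44 + 506.16 = 2132.42
Index = 1838.02 / 2132.42 × 100 = 86.1941

86.2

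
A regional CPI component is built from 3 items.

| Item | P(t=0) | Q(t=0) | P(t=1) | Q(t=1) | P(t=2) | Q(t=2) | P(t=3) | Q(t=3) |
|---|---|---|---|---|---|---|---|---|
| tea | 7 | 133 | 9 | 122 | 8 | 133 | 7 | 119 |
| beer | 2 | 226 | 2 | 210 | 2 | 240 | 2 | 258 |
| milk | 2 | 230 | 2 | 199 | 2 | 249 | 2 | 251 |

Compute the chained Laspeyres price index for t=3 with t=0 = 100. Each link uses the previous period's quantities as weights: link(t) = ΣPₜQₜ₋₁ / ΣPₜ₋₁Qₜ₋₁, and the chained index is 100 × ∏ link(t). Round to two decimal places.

100.17

Link t=0→t=1:
ΣP(t=1)Q(t=0) = 9×133 + 2×226 + 2×230 = 1197 + 452 + 460 = 2109
ΣP(t=0)Q(t=0) = 7×133 + 2×226 + 2×230 = 931 + 452 + 460 = 1843
link = 2109/1843 = 1.144330
Link t=1→t=2:
ΣP(t=2)Q(t=1) = 8×122 + 2×210 + 2×199 = 976 + 420 + 398 = 1794
ΣP(t=1)Q(t=1) = 9×122 + 2×210 + 2×199 = 1098 + 420 + 398 = 1916
link = 1794/1916 = 0.936326
Link t=2→t=3:
ΣP(t=3)Q(t=2) = 7×133 + 2×240 + 2×249 = 931 + 480 + 498 = 1909
ΣP(t=2)Q(t=2) = 8×133 + 2×240 + 2×249 = 1064 + 480 + 498 = 2042
link = 1909/2042 = 0.934868
Chained index = 100 × 1.144330 × 0.936326 × 0.934868 = 100.1679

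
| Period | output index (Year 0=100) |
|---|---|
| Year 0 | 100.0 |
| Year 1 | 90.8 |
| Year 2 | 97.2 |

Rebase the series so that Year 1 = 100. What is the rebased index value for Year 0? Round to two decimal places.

110.13

Rebased(Year 0) = 100.0 / 90.8 × 100 = 110.1322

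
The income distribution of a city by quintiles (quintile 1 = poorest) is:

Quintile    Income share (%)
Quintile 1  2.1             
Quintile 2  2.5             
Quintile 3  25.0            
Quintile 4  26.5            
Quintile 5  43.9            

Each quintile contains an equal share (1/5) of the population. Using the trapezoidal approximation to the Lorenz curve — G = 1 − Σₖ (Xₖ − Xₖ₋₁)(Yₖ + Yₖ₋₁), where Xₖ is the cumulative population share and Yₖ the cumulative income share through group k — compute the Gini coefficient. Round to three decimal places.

0.430

Cumulative income shares Yₖ: 0.0210, 0.0460, 0.2960, 0.5610, 1.0000
Σ (Xₖ−Xₖ₋₁)(Yₖ+Yₖ₋₁) = (1/5)(0.0210+0.0000) + (1/5)(0.0460+0.0210) + (1/5)(0.2960+0.0460) + (1/5)(0.5610+0.2960) + (1/5)(1.0000+0.5610)
  = 0.0042 + 0.0134 + 0.0684 + 0.1714 + 0.3122 = 0.5696
G = 1 − 0.5696 = 0.4304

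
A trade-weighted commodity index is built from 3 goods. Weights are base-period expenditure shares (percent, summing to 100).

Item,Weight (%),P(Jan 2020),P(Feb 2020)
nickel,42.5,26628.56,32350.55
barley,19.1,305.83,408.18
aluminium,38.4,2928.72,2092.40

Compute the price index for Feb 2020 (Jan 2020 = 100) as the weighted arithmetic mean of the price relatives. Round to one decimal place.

nickel: 42.5 × (32350.55/26628.56) = 42.5 × 1.214882 = 51.6325
barley: 19.1 × (408.18/305.83) = 19.1 × 1.334663 = 25.4921
aluminium: 38.4 × (2092.40/2928.72) = 38.4 × 0.714442 = 27.4346
Index = Σ wᵢ·(p₁ᵢ/p₀ᵢ) = 51.6325 + 25.4921 + 27.4346 = 104.5591

104.6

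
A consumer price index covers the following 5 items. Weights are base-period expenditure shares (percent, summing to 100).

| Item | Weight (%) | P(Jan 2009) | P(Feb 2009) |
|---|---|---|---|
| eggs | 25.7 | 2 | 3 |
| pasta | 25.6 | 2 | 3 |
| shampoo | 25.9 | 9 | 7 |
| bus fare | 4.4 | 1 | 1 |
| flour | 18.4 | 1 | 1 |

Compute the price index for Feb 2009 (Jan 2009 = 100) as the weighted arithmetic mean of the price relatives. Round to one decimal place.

eggs: 25.7 × (3/2) = 25.7 × 1.500000 = 38.5500
pasta: 25.6 × (3/2) = 25.6 × 1.500000 = 38.4000
shampoo: 25.9 × (7/9) = 25.9 × 0.777778 = 20.1444
bus fare: 4.4 × (1/1) = 4.4 × 1.000000 = 4.4000
flour: 18.4 × (1/1) = 18.4 × 1.000000 = 18.4000
Index = Σ wᵢ·(p₁ᵢ/p₀ᵢ) = 38.5500 + 38.4000 + 20.1444 + 4.4000 + 18.4000 = 119.8944

119.9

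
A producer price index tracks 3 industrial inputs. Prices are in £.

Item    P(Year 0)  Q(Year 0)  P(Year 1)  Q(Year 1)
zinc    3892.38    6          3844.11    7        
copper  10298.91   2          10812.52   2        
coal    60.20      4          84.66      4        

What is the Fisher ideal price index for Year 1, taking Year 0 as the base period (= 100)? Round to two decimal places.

Laspeyres component (base-period weights):
ΣP(Year 1)Q(Year 0) = 3844.11×6 + 10812.52×2 + 84.66×4 = 23064.66 + 21625.04 + 338.64 = 45028.34
ΣP(Year 0)Q(Year 0) = 3892.38×6 + 10298.91×2 + 60.20×4 = 23354.28 + 20597.82 + 240.8 = 44192.9
L = 45028.34 / 44192.9 × 100 = 101.8904
Paasche component (current-period weights):
ΣP(Year 1)Q(Year 1) = 3844.11×7 + 10812.52×2 + 84.66×4 = 26908.77 + 21625.04 + 338.64 = 48872.45
ΣP(Year 0)Q(Year 1) = 3892.38×7 + 10298.91×2 + 60.20×4 = 27246.66 + 20597.82 + 240.8 = 48085.28
P = 48872.45 / 48085.28 × 100 = 101.6370
Fisher = √(L × P) = √(101.8904 × 101.6370) = 101.7637

101.76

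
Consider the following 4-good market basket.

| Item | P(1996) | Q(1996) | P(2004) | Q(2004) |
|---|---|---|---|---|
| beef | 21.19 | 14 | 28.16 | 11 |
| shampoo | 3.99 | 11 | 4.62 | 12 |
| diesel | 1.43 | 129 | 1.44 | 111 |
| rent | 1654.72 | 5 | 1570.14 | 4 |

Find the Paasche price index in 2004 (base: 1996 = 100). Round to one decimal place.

96.4

Paasche price index uses current-period quantities as weights.
ΣP(2004)·Q(2004) = 28.16×11 + 4.62×12 + 1.44×111 + 1570.14×4 = 309.76 + 55.44 + 159.84 + 6280.56 = 6805.6
ΣP(1996)·Q(2004) = 21.19×11 + 3.99×12 + 1.43×111 + 1654.72×4 = 233.09 + 47.88 + 158.73 + 6618.88 = 7058.58
Index = 6805.6 / 7058.58 × 100 = 96.4160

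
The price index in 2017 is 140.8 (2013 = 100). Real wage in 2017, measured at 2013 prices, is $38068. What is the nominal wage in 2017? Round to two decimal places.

Nominal = Real × (Index/100) = 38068 × (140.8/100)
        = 38068 × 1.408 = 53599.7440

53599.74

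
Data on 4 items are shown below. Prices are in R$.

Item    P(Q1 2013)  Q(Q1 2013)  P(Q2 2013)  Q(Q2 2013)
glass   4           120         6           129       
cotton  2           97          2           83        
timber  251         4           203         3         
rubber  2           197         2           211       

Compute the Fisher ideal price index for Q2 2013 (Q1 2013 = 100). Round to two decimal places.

104.21

Laspeyres component (base-period weights):
ΣP(Q2 2013)Q(Q1 2013) = 6×120 + 2×97 + 203×4 + 2×197 = 720 + 194 + 812 + 394 = 2120
ΣP(Q1 2013)Q(Q1 2013) = 4×120 + 2×97 + 251×4 + 2×197 = 480 + 194 + 1004 + 394 = 2072
L = 2120 / 2072 × 100 = 102.3166
Paasche component (current-period weights):
ΣP(Q2 2013)Q(Q2 2013) = 6×129 + 2×83 + 203×3 + 2×211 = 774 + 166 + 609 + 422 = 1971
ΣP(Q1 2013)Q(Q2 2013) = 4×129 + 2×83 + 251×3 + 2×211 = 516 + 166 + 753 + 422 = 1857
P = 1971 / 1857 × 100 = 106.1389
Fisher = √(L × P) = √(102.3166 × 106.1389) = 104.2102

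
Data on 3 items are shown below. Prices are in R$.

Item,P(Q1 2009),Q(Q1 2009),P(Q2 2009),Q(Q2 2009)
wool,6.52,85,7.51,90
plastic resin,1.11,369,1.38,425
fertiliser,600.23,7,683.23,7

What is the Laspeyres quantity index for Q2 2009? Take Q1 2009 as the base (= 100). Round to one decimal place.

101.8

Laspeyres quantity index uses base-period prices as weights.
ΣP(Q1 2009)·Q(Q2 2009) = 6.52×90 + 1.11×425 + 600.23×7 = 586.8 + 471.75 + 4201.61 = 5260.16
ΣP(Q1 2009)·Q(Q1 2009) = 6.52×85 + 1.11×369 + 600.23×7 = 554.2 + 409.59 + 4201.61 = 5165.4
Index = 5260.16 / 5165.4 × 100 = 101.8345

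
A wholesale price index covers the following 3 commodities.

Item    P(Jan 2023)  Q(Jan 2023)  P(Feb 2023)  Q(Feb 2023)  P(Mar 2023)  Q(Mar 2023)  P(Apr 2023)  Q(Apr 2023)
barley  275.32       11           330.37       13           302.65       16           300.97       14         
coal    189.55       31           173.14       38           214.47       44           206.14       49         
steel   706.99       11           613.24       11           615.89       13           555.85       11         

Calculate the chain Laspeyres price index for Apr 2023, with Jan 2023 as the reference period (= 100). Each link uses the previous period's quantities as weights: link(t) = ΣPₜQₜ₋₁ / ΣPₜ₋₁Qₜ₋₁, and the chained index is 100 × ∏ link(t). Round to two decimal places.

Link Jan 2023→Feb 2023:
ΣP(Feb 2023)Q(Jan 2023) = 330.37×11 + 173.14×31 + 613.24×11 = 3634.07 + 5367.34 + 6745.64 = 15747.05
ΣP(Jan 2023)Q(Jan 2023) = 275.32×11 + 189.55×31 + 706.99×11 = 3028.52 + 5876.05 + 7776.89 = 16681.46
link = 15747.05/16681.46 = 0.943985
Link Feb 2023→Mar 2023:
ΣP(Mar 2023)Q(Feb 2023) = 302.65×13 + 214.47×38 + 615.89×11 = 3934.45 + 8149.86 + 6774.79 = 18859.1
ΣP(Feb 2023)Q(Feb 2023) = 330.37×13 + 173.14×38 + 613.24×11 = 4294.81 + 6579.32 + 6745.64 = 17619.77
link = 18859.1/17619.77 = 1.070337
Link Mar 2023→Apr 2023:
ΣP(Apr 2023)Q(Mar 2023) = 300.97×16 + 206.14×44 + 555.85×13 = 4815.52 + 9070.16 + 7226.05 = 21111.73
ΣP(Mar 2023)Q(Mar 2023) = 302.65×16 + 214.47×44 + 615.89×13 = 4842.4 + 9436.68 + 8006.57 = 22285.65
link = 21111.73/22285.65 = 0.947324
Chained index = 100 × 0.943985 × 1.070337 × 0.947324 = 95.7160

95.72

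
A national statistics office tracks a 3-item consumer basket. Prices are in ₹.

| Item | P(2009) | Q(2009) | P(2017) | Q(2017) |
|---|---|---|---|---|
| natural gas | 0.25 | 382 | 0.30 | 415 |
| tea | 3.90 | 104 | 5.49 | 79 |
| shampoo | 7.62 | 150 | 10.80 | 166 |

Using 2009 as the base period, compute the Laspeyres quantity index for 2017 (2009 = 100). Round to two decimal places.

101.99

Laspeyres quantity index uses base-period prices as weights.
ΣP(2009)·Q(2017) = 0.25×415 + 3.90×79 + 7.62×166 = 103.75 + 308.1 + 1264.92 = 1676.77
ΣP(2009)·Q(2009) = 0.25×382 + 3.90×104 + 7.62×150 = 95.5 + 405.6 + 1143 = 1644.1
Index = 1676.77 / 1644.1 × 100 = 101.9871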